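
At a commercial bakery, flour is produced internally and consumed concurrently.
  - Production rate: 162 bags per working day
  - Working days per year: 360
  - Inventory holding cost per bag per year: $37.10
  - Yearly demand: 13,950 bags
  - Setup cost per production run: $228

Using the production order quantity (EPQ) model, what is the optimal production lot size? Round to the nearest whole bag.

d = 13,950/360 = 38.7500 bags/day;  effective holding cost H(1 − d/p) = 37.1·(1 − 38.7500/162) = 28.22577
Q* = √(2DS / H_eff) = √(2·13,950·228 / 28.22577) ≈ 474.73

475 bags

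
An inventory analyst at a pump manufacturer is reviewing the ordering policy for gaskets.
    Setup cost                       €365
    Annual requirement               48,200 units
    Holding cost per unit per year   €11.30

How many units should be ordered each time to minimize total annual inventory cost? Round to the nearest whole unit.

1,765 units

Optimal lot size Q* = (2 × 48,200 × €365 / €11.3)^½ ≈ 1,764.60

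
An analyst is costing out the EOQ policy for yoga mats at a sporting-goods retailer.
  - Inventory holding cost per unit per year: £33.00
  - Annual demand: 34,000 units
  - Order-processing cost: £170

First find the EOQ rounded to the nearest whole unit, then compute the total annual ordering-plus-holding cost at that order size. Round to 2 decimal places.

£19,531.51

2DS/H = 2·34,000·170/33 = 350,303.03
EOQ = √350,303.03 ≈ 591.86 → Q = 592 units
Orders/yr = 34,000/592 = 57.432; ordering cost = 57.432 × £170 = £9,763.51
Average inventory = 592/2 = 296; holding cost = 296 × £33 = £9,768.00
Total = £9,763.51 + £9,768.00 = £19,531.51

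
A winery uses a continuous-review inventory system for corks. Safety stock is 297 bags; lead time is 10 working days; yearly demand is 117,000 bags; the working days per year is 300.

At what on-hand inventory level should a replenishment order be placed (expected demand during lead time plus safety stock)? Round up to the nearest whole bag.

4,197 bags

Daily demand d = 117,000 / 300 = 390.000 bags/day
Demand during lead time = 390.000 × 10 = 3,900.00
Reorder point = 3,900.00 + 297 = 4,197.00 → round up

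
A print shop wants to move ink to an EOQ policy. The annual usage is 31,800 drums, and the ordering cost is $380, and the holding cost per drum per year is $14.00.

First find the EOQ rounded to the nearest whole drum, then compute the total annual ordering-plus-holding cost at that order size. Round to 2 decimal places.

2DS/H = 2·31,800·380/14 = 1,726,285.71
EOQ = √1,726,285.71 ≈ 1,313.88 → Q = 1,314 drums
Ordering: D/Q × S = 31,800/1,314 × $380 = $9,196.35
Holding:  Q/2 × H = 1,314/2 × $14 = $9,198.00
Total = $9,196.35 + $9,198.00 = $18,394.35

$18,394.35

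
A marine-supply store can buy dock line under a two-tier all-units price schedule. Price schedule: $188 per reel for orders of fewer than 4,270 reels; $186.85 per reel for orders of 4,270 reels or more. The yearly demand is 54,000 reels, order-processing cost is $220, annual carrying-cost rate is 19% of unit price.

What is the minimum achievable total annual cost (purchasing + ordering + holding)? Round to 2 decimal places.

$10,168,477.90

H₁ = 19%×$188 = $35.7200;  H₂ = 19%×$186.85 = $35.5015
EOQ₁ = √(2×54,000×220/35.7200) = 815.58  (< 4,270, feasible at tier 1)
EOQ₂ = √(2×54,000×220/35.5015) = 818.09  (< 4,270 → use Q = 4,270 at tier-2 price)
TC(tier 1 (EOQ₁), Q≈815.6) = $10,181,132.58
TC(tier 2, Q≈4,270.0) = $10,168,477.90
Minimum at tier 2: $10,168,477.90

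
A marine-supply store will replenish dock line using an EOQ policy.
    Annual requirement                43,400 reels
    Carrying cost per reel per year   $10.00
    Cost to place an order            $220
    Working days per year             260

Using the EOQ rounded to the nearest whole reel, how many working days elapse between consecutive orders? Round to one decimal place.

2DS/H = 2·43,400·220/10 = 1,909,600.00
EOQ = √1,909,600.00 ≈ 1,381.88 → Q = 1,382 reels
Cycle time = (working days × Q)/D = (260 × 1,382) / 43,400 = 8.279 days

8.3 days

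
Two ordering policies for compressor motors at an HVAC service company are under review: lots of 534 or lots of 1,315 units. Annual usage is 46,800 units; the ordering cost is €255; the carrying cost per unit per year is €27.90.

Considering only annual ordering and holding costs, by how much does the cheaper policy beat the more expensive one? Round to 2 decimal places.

€2,378.08

TC(Q) = (D/Q)S + (Q/2)H
TC(534) = (46,800/534)×255 + (534/2)×27.9 = €29,797.61
TC(1,315) = (46,800/1,315)×255 + (1,315/2)×27.9 = €27,419.54
Cheaper: Q = 1,315.  Difference = €2,378.08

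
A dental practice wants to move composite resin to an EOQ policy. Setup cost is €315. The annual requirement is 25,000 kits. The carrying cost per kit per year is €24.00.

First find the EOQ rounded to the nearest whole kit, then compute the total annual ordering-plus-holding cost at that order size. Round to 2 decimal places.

€19,442.22

2DS/H = 2·25,000·315/24 = 656,250.00
EOQ = √656,250.00 ≈ 810.09 → Q = 810 kits
Annual ordering cost = (D/Q)·S = (25,000/810) × 315 = €9,722.22
Annual holding cost  = (Q/2)·H = (810/2) × 24 = €9,720.00
Total = €9,722.22 + €9,720.00 = €19,442.22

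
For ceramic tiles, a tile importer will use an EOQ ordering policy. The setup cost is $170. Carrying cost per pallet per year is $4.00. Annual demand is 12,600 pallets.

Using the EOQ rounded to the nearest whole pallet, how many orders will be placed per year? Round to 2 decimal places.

EOQ = √(2DS/H) = √(2 × 12,600 × 170 / 4)
    = √(1,071,000.00) ≈ 1,034.89 → Q = 1,035
Orders per year = D/Q = 12,600 / 1,035 = 12.174

12.17 orders per year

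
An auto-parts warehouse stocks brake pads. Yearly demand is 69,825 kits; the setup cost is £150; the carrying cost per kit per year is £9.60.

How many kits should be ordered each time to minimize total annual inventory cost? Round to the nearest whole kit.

Q* = √(2·D·S / H) = √(2·69,825·150 / 9.6) = √2,182,031.2 ≈ 1,477.17

1,477 kits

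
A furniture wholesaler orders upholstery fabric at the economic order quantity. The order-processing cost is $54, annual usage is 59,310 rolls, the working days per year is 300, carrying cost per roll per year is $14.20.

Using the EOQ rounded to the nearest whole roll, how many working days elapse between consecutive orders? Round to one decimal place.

Q* = √(2·D·S / H) = √(2·59,310·54 / 14.2) = √451,090.1 ≈ 671.63 → Q = 672 rolls
T = Q/D × 300 days = 672/59,310 × 300 = 3.399 days

3.4 days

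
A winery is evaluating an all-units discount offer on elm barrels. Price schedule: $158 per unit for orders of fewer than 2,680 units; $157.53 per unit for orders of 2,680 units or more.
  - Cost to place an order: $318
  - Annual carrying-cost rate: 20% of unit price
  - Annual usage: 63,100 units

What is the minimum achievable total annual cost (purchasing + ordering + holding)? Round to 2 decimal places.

H₁ = 20%×$158 = $31.6000;  H₂ = 20%×$157.53 = $31.5060
EOQ₁ = √(2×63,100×318/31.6000) = 1,126.94  (< 2,680, feasible at tier 1)
EOQ₂ = √(2×63,100×318/31.5060) = 1,128.62  (< 2,680 → use Q = 2,680 at tier-2 price)
TC(tier 1 (EOQ₁), Q≈1,126.9) = $10,005,411.21
TC(tier 2, Q≈2,680.0) = $9,989,848.28
Minimum at tier 2: $9,989,848.28

$9,989,848.28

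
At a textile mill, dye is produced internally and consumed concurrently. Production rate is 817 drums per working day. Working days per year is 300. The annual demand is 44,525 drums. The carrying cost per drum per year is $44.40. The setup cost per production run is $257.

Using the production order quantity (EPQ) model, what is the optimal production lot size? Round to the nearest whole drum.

794 drums

d = 44,525/300 = 148.4167 drums/day;  effective holding cost H(1 − d/p) = 44.4·(1 − 148.4167/817) = 36.33427
Q* = √(2DS / H_eff) = √(2·44,525·257 / 36.33427) ≈ 793.64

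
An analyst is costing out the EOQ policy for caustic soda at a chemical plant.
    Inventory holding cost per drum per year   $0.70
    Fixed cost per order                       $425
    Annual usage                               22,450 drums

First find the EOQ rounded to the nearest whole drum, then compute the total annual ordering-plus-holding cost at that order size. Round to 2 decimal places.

EOQ = √(2DS/H) = √(2 × 22,450 × 425 / 0.7)
    = √(27,260,714.29) ≈ 5,221.18 → Q = 5,221 drums
Annual ordering cost = (D/Q)·S = (22,450/5,221) × 425 = $1,827.48
Annual holding cost  = (Q/2)·H = (5,221/2) × 0.7 = $1,827.35
Total = $1,827.48 + $1,827.35 = $3,654.83

$3,654.83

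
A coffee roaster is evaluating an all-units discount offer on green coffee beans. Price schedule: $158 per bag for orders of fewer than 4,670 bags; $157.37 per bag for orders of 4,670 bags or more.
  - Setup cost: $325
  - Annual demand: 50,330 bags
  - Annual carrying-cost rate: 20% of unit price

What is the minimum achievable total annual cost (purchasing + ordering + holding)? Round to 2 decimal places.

H₁ = 20%×$158 = $31.6000;  H₂ = 20%×$157.37 = $31.4740
EOQ₁ = √(2×50,330×325/31.6000) = 1,017.48  (< 4,670, feasible at tier 1)
EOQ₂ = √(2×50,330×325/31.4740) = 1,019.52  (< 4,670 → use Q = 4,670 at tier-2 price)
TC(tier 1 (EOQ₁), Q≈1,017.5) = $7,984,292.42
TC(tier 2, Q≈4,670.0) = $7,997,426.51
Minimum at tier 1 (EOQ₁): $7,984,292.42

$7,984,292.42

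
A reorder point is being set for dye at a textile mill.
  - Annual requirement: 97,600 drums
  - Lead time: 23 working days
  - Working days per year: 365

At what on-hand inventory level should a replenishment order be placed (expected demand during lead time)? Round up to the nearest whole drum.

6,151 drums

Daily demand d = 97,600 / 365 = 267.397 drums/day
Demand during lead time = 267.397 × 23 = 6,150.14
Reorder point = 6,150.14 → round up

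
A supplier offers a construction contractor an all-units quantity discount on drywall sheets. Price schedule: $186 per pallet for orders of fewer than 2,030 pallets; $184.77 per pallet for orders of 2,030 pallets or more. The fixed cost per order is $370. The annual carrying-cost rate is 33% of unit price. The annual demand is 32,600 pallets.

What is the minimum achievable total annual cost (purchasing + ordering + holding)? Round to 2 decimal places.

H₁ = 33%×$186 = $61.3800;  H₂ = 33%×$184.77 = $60.9741
EOQ₁ = √(2×32,600×370/61.3800) = 626.92  (< 2,030, feasible at tier 1)
EOQ₂ = √(2×32,600×370/60.9741) = 629.00  (< 2,030 → use Q = 2,030 at tier-2 price)
TC(tier 1 (EOQ₁), Q≈626.9) = $6,102,080.27
TC(tier 2, Q≈2,030.0) = $6,091,332.58
Minimum at tier 2: $6,091,332.58

$6,091,332.58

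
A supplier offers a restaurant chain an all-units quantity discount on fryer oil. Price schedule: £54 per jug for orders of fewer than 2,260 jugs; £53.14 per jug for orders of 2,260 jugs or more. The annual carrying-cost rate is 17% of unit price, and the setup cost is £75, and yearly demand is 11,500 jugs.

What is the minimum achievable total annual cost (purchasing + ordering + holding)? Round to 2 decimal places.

£621,699.83

H₁ = 17%×£54 = £9.1800;  H₂ = 17%×£53.14 = £9.0338
EOQ₁ = √(2×11,500×75/9.1800) = 433.48  (< 2,260, feasible at tier 1)
EOQ₂ = √(2×11,500×75/9.0338) = 436.98  (< 2,260 → use Q = 2,260 at tier-2 price)
TC(tier 1 (EOQ₁), Q≈433.5) = £624,979.38
TC(tier 2, Q≈2,260.0) = £621,699.83
Minimum at tier 2: £621,699.83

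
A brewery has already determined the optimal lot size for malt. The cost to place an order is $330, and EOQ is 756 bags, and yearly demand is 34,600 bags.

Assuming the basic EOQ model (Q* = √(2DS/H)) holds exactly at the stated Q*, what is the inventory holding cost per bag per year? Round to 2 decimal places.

$39.96

From Q* = √(2DS/H) ⇒ Q*² = 2DS/H.
H = 2DS / Q² = 2 × 34,600 × 330 / 756² = 39.9555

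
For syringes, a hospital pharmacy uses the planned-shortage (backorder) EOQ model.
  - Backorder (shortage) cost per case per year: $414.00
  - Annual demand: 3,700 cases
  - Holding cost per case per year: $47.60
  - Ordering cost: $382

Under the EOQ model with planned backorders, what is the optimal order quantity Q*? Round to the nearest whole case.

257 cases

Basic EOQ = √(2·3,700·382/47.6) = 243.694
Backorder adjustment √((H+b)/b) = √((47.6+414)/414) = 1.0559
Q* = 243.694 × 1.0559 ≈ 257.32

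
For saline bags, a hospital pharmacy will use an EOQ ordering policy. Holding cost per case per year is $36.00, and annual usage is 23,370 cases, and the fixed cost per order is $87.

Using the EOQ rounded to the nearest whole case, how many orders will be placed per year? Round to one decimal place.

69.6 orders per year

Q* = √(2·D·S / H) = √(2·23,370·87 / 36) = √112,955.0 ≈ 336.09 → Q = 336
N = D/Q = 23,370/336 ≈ 69.554 orders/yr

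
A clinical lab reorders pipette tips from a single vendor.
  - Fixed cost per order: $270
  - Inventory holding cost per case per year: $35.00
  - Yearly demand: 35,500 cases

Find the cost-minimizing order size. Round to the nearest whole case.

740 cases

Q* = √(2·D·S / H) = √(2·35,500·270 / 35) = √547,714.3 ≈ 740.08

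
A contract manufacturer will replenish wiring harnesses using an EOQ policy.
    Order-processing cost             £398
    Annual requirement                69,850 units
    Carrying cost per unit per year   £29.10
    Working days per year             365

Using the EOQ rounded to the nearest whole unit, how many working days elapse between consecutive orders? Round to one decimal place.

7.2 days

Optimal lot size Q* = (2 × 69,850 × £398 / £29.1)^½ ≈ 1,382.27 → Q = 1,382 units
Days between orders = 365 / (D/Q) = 365 / 50.543 ≈ 7.222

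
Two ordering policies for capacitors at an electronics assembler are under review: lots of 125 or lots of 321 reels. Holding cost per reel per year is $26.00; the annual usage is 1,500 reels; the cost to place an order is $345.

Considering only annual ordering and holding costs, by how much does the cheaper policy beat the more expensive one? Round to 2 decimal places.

For each Q, cost = (D/Q)·S + (Q/2)·H.
TC(125) = (1,500/125)×345 + (125/2)×26 = $5,765.00
TC(321) = (1,500/321)×345 + (321/2)×26 = $5,785.15
Lots of 125 are cheaper by $20.15.

$20.15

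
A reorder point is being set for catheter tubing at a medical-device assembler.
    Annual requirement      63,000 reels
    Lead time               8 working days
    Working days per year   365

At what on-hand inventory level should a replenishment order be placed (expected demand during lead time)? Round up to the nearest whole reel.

Daily demand d = 63,000 / 365 = 172.603 reels/day
Demand during lead time = 172.603 × 8 = 1,380.82
Reorder point = 1,380.82 → round up

1,381 reels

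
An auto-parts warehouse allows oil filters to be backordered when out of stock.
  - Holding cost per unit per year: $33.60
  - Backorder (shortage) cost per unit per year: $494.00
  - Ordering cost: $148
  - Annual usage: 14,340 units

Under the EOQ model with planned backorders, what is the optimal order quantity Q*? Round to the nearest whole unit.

Q* = √(2DS/H) · √((H + b)/b)
   = √(2 × 14,340 × 148 / 33.6) · √((33.6 + 494) / 494)
   = 355.427 × 1.0334 ≈ 367.32

367 units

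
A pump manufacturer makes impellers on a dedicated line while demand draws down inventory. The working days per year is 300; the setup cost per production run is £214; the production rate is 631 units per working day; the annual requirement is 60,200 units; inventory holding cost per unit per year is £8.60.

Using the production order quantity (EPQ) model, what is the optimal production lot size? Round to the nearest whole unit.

2,096 units

d = 60,200/300 = 200.6667 units/day;  effective holding cost H(1 − d/p) = 8.6·(1 − 200.6667/631) = 5.86508
Q* = √(2DS / H_eff) = √(2·60,200·214 / 5.86508) ≈ 2,095.96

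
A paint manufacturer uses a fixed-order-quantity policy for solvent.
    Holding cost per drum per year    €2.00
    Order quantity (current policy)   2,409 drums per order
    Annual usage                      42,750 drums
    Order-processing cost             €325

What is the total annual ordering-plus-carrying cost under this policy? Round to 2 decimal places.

€8,176.43

Annual ordering cost = (D/Q)·S = (42,750/2,409) × 325 = €5,767.43
Annual holding cost  = (Q/2)·H = (2,409/2) × 2 = €2,409.00
Total = €5,767.43 + €2,409.00 = €8,176.43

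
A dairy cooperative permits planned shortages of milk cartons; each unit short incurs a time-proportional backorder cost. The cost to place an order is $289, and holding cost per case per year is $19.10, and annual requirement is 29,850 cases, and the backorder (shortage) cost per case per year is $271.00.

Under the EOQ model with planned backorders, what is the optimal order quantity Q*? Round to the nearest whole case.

983 cases

Q* = √(2DS/H) · √((H + b)/b)
   = √(2 × 29,850 × 289 / 19.1) · √((19.1 + 271) / 271)
   = 950.428 × 1.0346 ≈ 983.35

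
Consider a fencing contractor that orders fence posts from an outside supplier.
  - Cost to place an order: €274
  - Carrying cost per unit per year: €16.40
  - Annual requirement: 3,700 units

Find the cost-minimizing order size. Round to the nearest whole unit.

352 units

Q* = √(2·D·S / H) = √(2·3,700·274 / 16.4) = √123,634.1 ≈ 351.62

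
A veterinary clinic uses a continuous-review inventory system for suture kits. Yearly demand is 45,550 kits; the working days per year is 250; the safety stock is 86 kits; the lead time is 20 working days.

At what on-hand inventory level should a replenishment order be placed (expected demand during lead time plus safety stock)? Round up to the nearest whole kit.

Daily demand d = 45,550 / 250 = 182.200 kits/day
Demand during lead time = 182.200 × 20 = 3,644.00
Reorder point = 3,644.00 + 86 = 3,730.00 → round up

3,730 kits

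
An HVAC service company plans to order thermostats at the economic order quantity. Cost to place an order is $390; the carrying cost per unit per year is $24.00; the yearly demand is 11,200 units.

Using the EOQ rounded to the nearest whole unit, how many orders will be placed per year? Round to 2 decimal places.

2DS/H = 2·11,200·390/24 = 364,000.00
EOQ = √364,000.00 ≈ 603.32 → Q = 603
Orders per year = D/Q = 11,200 / 603 = 18.574

18.57 orders per year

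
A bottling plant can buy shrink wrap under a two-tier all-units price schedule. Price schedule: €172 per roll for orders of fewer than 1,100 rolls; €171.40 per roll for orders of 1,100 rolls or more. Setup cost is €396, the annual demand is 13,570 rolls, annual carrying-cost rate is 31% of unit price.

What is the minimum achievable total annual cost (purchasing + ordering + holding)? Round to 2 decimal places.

€2,357,978.54

H₁ = 31%×€172 = €53.3200;  H₂ = 31%×€171.40 = €53.1340
EOQ₁ = √(2×13,570×396/53.3200) = 448.96  (< 1,100, feasible at tier 1)
EOQ₂ = √(2×13,570×396/53.1340) = 449.74  (< 1,100 → use Q = 1,100 at tier-2 price)
TC(tier 1 (EOQ₁), Q≈449.0) = €2,357,978.54
TC(tier 2, Q≈1,100.0) = €2,360,006.90
Minimum at tier 1 (EOQ₁): €2,357,978.54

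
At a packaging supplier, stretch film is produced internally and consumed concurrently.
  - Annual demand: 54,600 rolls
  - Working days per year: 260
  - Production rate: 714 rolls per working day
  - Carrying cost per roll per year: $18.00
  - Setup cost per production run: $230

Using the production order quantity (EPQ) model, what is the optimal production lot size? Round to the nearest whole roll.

Daily demand d = 54,600/260 = 210.000; p = 714; 1 − d/p = 0.70588
EPQ = √(2DS / (H(1 − d/p)))
    = √(2 × 54,600 × 230 / (18 × 0.70588)) ≈ 1,405.96

1,406 rolls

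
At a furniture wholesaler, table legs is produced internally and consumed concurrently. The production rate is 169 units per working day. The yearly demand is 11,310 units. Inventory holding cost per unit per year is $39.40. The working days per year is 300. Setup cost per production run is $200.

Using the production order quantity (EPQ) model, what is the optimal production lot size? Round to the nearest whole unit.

384 units

d = 11,310/300 = 37.7000 units/day;  effective holding cost H(1 − d/p) = 39.4·(1 − 37.7000/169) = 30.61077
Q* = √(2DS / H_eff) = √(2·11,310·200 / 30.61077) ≈ 384.44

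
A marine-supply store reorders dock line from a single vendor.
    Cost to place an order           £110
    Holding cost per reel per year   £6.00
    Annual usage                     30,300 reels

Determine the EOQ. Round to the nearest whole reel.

EOQ = √(2DS/H) = √(2 × 30,300 × 110 / 6)
    = √(1,111,000.00) ≈ 1,054.04

1,054 reels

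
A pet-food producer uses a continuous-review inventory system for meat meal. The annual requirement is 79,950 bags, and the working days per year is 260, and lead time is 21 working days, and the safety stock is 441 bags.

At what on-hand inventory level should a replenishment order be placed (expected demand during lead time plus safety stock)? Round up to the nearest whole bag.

6,899 bags

Daily demand d = 79,950 / 260 = 307.500 bags/day
Demand during lead time = 307.500 × 21 = 6,457.50
Reorder point = 6,457.50 + 441 = 6,898.50 → round up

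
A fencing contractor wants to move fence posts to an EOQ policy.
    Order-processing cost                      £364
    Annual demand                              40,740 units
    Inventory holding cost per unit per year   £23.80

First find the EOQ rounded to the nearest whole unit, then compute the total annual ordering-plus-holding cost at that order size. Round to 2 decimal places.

Q* = √(2·D·S / H) = √(2·40,740·364 / 23.8) = √1,246,164.7 ≈ 1,116.32 → Q = 1,116 units
Ordering: D/Q × S = 40,740/1,116 × £364 = £13,287.96
Holding:  Q/2 × H = 1,116/2 × £23.8 = £13,280.40
Total = £13,287.96 + £13,280.40 = £26,568.36

£26,568.36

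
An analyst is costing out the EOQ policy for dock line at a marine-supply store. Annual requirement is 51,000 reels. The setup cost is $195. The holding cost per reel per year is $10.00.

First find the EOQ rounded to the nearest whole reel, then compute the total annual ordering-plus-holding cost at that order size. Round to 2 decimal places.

$14,103.19

2DS/H = 2·51,000·195/10 = 1,989,000.00
EOQ = √1,989,000.00 ≈ 1,410.32 → Q = 1,410 reels
Orders/yr = 51,000/1,410 = 36.170; ordering cost = 36.170 × $195 = $7,053.19
Average inventory = 1,410/2 = 705; holding cost = 705 × $10 = $7,050.00
Total = $7,053.19 + $7,050.00 = $14,103.19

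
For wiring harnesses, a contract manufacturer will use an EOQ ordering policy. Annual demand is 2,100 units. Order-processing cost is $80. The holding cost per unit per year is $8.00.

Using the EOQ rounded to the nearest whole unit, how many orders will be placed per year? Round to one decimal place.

10.2 orders per year

Q* = √(2·D·S / H) = √(2·2,100·80 / 8) = √42,000.0 ≈ 204.94 → Q = 205
N = D/Q = 2,100/205 ≈ 10.244 orders/yr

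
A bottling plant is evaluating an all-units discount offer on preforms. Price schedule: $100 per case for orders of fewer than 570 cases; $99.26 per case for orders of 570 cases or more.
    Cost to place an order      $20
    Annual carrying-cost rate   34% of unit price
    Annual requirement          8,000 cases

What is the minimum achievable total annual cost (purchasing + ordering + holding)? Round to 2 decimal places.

$803,298.48

H₁ = 34%×$100 = $34.0000;  H₂ = 34%×$99.26 = $33.7484
EOQ₁ = √(2×8,000×20/34.0000) = 97.01  (< 570, feasible at tier 1)
EOQ₂ = √(2×8,000×20/33.7484) = 97.38  (< 570 → use Q = 570 at tier-2 price)
TC(tier 1 (EOQ₁), Q≈97.0) = $803,298.48
TC(tier 2, Q≈570.0) = $803,979.00
Minimum at tier 1 (EOQ₁): $803,298.48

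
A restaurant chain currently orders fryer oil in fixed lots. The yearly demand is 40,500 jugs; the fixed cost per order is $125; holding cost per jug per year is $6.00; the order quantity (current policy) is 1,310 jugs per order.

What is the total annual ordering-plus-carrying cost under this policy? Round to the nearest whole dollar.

Ordering: D/Q × S = 40,500/1,310 × $125 = $3,864.50
Holding:  Q/2 × H = 1,310/2 × $6 = $3,930.00
Total = $3,864.50 + $3,930.00 = $7,794.50

$7,795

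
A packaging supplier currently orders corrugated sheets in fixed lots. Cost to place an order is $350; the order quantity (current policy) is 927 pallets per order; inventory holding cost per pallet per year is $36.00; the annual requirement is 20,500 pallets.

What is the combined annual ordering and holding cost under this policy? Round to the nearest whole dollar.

Annual ordering cost = (D/Q)·S = (20,500/927) × 350 = $7,740.02
Annual holding cost  = (Q/2)·H = (927/2) × 36 = $16,686.00
Total = $7,740.02 + $16,686.00 = $24,426.02

$24,426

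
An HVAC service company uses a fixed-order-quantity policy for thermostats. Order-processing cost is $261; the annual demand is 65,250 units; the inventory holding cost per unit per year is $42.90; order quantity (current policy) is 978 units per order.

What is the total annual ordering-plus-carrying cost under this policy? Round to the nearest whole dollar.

$38,391

Annual ordering cost = (D/Q)·S = (65,250/978) × 261 = $17,413.34
Annual holding cost  = (Q/2)·H = (978/2) × 42.9 = $20,978.10
Total = $17,413.34 + $20,978.10 = $38,391.44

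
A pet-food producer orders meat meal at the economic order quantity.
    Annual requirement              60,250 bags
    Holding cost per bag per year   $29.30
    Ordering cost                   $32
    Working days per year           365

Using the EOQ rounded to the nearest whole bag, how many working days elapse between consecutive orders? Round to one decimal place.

Optimal lot size Q* = (2 × 60,250 × $32 / $29.3)^½ ≈ 362.77 → Q = 363 bags
T = Q/D × 365 days = 363/60,250 × 365 = 2.199 days

2.2 days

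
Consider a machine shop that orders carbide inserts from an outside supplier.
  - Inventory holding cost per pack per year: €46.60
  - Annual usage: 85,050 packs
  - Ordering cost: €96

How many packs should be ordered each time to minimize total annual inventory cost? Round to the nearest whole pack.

592 packs

2DS/H = 2·85,050·96/46.6 = 350,420.60
EOQ = √350,420.60 ≈ 591.96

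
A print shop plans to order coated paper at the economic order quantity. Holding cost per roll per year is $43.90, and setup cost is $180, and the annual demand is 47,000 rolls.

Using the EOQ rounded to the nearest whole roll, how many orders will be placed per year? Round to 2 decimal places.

Q* = √(2·D·S / H) = √(2·47,000·180 / 43.9) = √385,421.4 ≈ 620.82 → Q = 621
N = D/Q = 47,000/621 ≈ 75.684 orders/yr

75.68 orders per year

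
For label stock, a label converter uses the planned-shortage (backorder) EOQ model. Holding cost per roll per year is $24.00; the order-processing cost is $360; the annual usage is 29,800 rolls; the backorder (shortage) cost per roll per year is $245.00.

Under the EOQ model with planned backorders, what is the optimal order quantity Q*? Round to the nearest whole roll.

Q* = √(2DS/H) · √((H + b)/b)
   = √(2 × 29,800 × 360 / 24) · √((24 + 245) / 245)
   = 945.516 × 1.0478 ≈ 990.74

991 rolls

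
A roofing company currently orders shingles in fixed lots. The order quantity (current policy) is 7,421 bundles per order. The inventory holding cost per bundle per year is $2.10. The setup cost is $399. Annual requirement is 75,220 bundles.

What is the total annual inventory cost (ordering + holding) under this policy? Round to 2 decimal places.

Orders/yr = 75,220/7,421 = 10.136; ordering cost = 10.136 × $399 = $4,044.30
Average inventory = 7,421/2 = 3710.5; holding cost = 3710.5 × $2.1 = $7,792.05
Total = $4,044.30 + $7,792.05 = $11,836.35

$11,836.35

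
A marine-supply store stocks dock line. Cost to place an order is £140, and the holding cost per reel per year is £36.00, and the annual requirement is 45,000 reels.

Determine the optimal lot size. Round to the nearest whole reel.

2DS/H = 2·45,000·140/36 = 350,000.00
EOQ = √350,000.00 ≈ 591.61

592 reels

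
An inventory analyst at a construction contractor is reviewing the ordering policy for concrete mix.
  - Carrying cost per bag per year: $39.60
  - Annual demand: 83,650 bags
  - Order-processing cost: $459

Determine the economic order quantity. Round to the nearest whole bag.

1,393 bags

Q* = √(2·D·S / H) = √(2·83,650·459 / 39.6) = √1,939,159.1 ≈ 1,392.54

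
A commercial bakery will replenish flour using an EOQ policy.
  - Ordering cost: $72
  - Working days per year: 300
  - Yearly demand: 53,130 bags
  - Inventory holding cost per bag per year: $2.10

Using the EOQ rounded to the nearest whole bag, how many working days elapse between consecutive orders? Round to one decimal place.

2DS/H = 2·53,130·72/2.1 = 3,643,200.00
EOQ = √3,643,200.00 ≈ 1,908.72 → Q = 1,909 bags
Cycle time = (working days × Q)/D = (300 × 1,909) / 53,130 = 10.779 days

10.8 days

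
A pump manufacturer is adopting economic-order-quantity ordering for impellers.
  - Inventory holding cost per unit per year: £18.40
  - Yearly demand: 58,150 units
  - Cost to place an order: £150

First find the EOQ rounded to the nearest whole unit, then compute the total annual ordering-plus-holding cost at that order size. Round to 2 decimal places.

£17,916.14

Q* = √(2·D·S / H) = √(2·58,150·150 / 18.4) = √948,097.8 ≈ 973.70 → Q = 974 units
Ordering: D/Q × S = 58,150/974 × £150 = £8,955.34
Holding:  Q/2 × H = 974/2 × £18.4 = £8,960.80
Total = £8,955.34 + £8,960.80 = £17,916.14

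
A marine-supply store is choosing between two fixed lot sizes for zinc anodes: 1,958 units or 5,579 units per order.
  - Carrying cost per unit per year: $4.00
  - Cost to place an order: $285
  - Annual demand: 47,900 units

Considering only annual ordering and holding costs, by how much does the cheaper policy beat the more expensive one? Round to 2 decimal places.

TC(Q) = (D/Q)S + (Q/2)H
TC(1,958) = (47,900/1,958)×285 + (1,958/2)×4 = $10,888.17
TC(5,579) = (47,900/5,579)×285 + (5,579/2)×4 = $13,604.94
Lots of 1,958 are cheaper by $2,716.78.

$2,716.78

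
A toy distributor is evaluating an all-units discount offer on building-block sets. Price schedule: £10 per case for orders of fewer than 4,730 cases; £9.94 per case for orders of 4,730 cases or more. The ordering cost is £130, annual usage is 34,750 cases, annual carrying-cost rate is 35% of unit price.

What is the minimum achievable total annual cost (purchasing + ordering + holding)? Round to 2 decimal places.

£353,123.39

H₁ = 35%×£10 = £3.5000;  H₂ = 35%×£9.94 = £3.4790
EOQ₁ = √(2×34,750×130/3.5000) = 1,606.68  (< 4,730, feasible at tier 1)
EOQ₂ = √(2×34,750×130/3.4790) = 1,611.52  (< 4,730 → use Q = 4,730 at tier-2 price)
TC(tier 1 (EOQ₁), Q≈1,606.7) = £353,123.39
TC(tier 2, Q≈4,730.0) = £354,597.91
Minimum at tier 1 (EOQ₁): £353,123.39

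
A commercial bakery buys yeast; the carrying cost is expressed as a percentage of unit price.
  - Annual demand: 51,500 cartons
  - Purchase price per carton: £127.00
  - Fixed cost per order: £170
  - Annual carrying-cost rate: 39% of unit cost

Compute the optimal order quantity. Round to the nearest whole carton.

595 cartons

Holding cost per carton per year: H = 39% × £127 = £49.5300
EOQ = √(2DS/H) = √(2 × 51,500 × 170 / 49.53)
    = √(353,523.12) ≈ 594.58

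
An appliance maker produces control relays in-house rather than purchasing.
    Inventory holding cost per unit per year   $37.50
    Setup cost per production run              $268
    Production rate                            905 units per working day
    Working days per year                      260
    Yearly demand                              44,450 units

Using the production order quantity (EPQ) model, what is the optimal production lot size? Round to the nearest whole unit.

885 units

d = 44,450/260 = 170.9615 units/day;  effective holding cost H(1 − d/p) = 37.5·(1 − 170.9615/905) = 30.41596
Q* = √(2DS / H_eff) = √(2·44,450·268 / 30.41596) ≈ 885.05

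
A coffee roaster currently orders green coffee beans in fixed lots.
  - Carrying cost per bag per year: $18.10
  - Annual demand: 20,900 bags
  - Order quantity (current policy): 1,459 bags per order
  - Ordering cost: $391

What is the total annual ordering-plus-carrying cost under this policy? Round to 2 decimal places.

Annual ordering cost = (D/Q)·S = (20,900/1,459) × 391 = $5,601.03
Annual holding cost  = (Q/2)·H = (1,459/2) × 18.1 = $13,203.95
Total = $5,601.03 + $13,203.95 = $18,804.98

$18,804.98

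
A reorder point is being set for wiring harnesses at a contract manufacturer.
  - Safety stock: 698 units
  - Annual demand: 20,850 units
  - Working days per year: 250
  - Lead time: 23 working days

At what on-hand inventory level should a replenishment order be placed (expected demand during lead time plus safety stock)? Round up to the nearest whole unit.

Daily demand d = 20,850 / 250 = 83.400 units/day
Demand during lead time = 83.400 × 23 = 1,918.20
Reorder point = 1,918.20 + 698 = 2,616.20 → round up

2,617 units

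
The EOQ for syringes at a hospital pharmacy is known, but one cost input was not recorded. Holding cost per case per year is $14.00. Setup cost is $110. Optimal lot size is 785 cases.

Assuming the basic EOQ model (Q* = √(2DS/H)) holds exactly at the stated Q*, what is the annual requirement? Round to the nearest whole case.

From Q* = √(2DS/H) ⇒ Q*² = 2DS/H.
D = Q²H / (2S) = 785² × 14 / (2 × 110) = 39,214.32

39,214 cases per year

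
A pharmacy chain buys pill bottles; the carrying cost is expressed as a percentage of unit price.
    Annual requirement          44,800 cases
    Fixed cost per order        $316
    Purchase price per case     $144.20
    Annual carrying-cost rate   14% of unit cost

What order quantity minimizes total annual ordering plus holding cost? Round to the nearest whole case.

1,184 cases

Carrying cost H = $144.2 × 14% = $20.1880/case/yr
EOQ = √(2DS/H) = √(2 × 44,800 × 316 / 20.188)
    = √(1,402,496.53) ≈ 1,184.27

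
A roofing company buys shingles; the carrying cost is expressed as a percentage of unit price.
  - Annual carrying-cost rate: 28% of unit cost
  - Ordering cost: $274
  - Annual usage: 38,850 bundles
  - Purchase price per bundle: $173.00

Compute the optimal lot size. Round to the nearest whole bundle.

H = i·C = 0.28 × $173 = $48.4400 per bundle-year
Optimal lot size Q* = (2 × 38,850 × $274 / $48.44)^½ ≈ 662.95

663 bundles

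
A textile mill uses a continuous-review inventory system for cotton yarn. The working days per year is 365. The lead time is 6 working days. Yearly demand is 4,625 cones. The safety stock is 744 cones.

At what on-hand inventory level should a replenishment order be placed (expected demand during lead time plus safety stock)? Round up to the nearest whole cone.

821 cones

Daily demand d = 4,625 / 365 = 12.671 cones/day
Demand during lead time = 12.671 × 6 = 76.03
Reorder point = 76.03 + 744 = 820.03 → round up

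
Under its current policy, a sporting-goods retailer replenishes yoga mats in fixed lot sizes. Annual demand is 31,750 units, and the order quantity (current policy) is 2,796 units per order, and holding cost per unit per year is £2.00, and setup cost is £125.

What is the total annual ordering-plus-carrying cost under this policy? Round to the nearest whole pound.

Annual ordering cost = (D/Q)·S = (31,750/2,796) × 125 = £1,419.44
Annual holding cost  = (Q/2)·H = (2,796/2) × 2 = £2,796.00
Total = £1,419.44 + £2,796.00 = £4,215.44

£4,215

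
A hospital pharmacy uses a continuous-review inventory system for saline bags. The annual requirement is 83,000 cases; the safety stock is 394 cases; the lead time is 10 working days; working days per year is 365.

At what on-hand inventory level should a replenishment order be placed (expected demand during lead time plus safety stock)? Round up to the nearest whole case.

Daily demand d = 83,000 / 365 = 227.397 cases/day
Demand during lead time = 227.397 × 10 = 2,273.97
Reorder point = 2,273.97 + 394 = 2,667.97 → round up

2,668 cases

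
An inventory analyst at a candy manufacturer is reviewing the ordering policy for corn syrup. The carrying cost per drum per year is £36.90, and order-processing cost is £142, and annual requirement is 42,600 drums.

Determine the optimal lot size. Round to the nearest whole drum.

2DS/H = 2·42,600·142/36.9 = 327,869.92
EOQ = √327,869.92 ≈ 572.60

573 drums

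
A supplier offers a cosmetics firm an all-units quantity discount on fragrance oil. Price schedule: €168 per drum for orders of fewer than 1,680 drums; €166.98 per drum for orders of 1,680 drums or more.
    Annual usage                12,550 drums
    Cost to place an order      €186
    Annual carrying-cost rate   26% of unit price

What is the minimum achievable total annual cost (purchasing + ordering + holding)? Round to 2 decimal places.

H₁ = 26%×€168 = €43.6800;  H₂ = 26%×€166.98 = €43.4148
EOQ₁ = √(2×12,550×186/43.6800) = 326.93  (< 1,680, feasible at tier 1)
EOQ₂ = √(2×12,550×186/43.4148) = 327.92  (< 1,680 → use Q = 1,680 at tier-2 price)
TC(tier 1 (EOQ₁), Q≈326.9) = €2,122,680.21
TC(tier 2, Q≈1,680.0) = €2,133,456.90
Minimum at tier 1 (EOQ₁): €2,122,680.21

€2,122,680.21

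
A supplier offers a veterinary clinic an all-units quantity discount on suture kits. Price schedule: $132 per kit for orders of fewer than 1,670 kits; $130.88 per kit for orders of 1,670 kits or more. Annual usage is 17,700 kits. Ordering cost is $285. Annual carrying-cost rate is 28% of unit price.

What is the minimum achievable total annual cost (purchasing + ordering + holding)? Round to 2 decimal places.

$2,350,196.40

H₁ = 28%×$132 = $36.9600;  H₂ = 28%×$130.88 = $36.6464
EOQ₁ = √(2×17,700×285/36.9600) = 522.47  (< 1,670, feasible at tier 1)
EOQ₂ = √(2×17,700×285/36.6464) = 524.70  (< 1,670 → use Q = 1,670 at tier-2 price)
TC(tier 1 (EOQ₁), Q≈522.5) = $2,355,710.35
TC(tier 2, Q≈1,670.0) = $2,350,196.40
Minimum at tier 2: $2,350,196.40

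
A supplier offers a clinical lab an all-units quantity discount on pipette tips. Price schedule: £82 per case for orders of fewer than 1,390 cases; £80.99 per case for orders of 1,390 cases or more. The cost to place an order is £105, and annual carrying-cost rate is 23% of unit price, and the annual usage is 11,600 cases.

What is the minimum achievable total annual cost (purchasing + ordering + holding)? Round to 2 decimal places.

H₁ = 23%×£82 = £18.8600;  H₂ = 23%×£80.99 = £18.6277
EOQ₁ = √(2×11,600×105/18.8600) = 359.39  (< 1,390, feasible at tier 1)
EOQ₂ = √(2×11,600×105/18.6277) = 361.63  (< 1,390 → use Q = 1,390 at tier-2 price)
TC(tier 1 (EOQ₁), Q≈359.4) = £957,978.12
TC(tier 2, Q≈1,390.0) = £953,306.51
Minimum at tier 2: £953,306.51

£953,306.51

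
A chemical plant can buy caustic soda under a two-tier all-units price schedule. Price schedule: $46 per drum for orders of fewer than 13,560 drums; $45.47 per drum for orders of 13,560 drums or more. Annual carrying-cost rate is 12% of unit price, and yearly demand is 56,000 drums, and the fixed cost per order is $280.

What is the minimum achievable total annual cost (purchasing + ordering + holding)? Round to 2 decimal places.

$2,584,470.73

H₁ = 12%×$46 = $5.5200;  H₂ = 12%×$45.47 = $5.4564
EOQ₁ = √(2×56,000×280/5.5200) = 2,383.52  (< 13,560, feasible at tier 1)
EOQ₂ = √(2×56,000×280/5.4564) = 2,397.37  (< 13,560 → use Q = 13,560 at tier-2 price)
TC(tier 1 (EOQ₁), Q≈2,383.5) = $2,589,157.02
TC(tier 2, Q≈13,560.0) = $2,584,470.73
Minimum at tier 2: $2,584,470.73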